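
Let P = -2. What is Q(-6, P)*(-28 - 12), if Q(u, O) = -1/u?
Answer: -20/3 ≈ -6.6667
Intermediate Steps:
Q(-6, P)*(-28 - 12) = (-1/(-6))*(-28 - 12) = -1*(-1/6)*(-40) = (1/6)*(-40) = -20/3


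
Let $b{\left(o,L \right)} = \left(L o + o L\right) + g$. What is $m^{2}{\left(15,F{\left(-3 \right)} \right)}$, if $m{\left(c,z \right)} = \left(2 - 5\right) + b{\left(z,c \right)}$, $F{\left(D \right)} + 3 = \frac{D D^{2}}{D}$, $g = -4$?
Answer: $29929$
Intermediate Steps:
$F{\left(D \right)} = -3 + D^{2}$ ($F{\left(D \right)} = -3 + \frac{D D^{2}}{D} = -3 + \frac{D^{3}}{D} = -3 + D^{2}$)
$b{\left(o,L \right)} = -4 + 2 L o$ ($b{\left(o,L \right)} = \left(L o + o L\right) - 4 = \left(L o + L o\right) - 4 = 2 L o - 4 = -4 + 2 L o$)
$m{\left(c,z \right)} = -7 + 2 c z$ ($m{\left(c,z \right)} = \left(2 - 5\right) + \left(-4 + 2 c z\right) = -3 + \left(-4 + 2 c z\right) = -7 + 2 c z$)
$m^{2}{\left(15,F{\left(-3 \right)} \right)} = \left(-7 + 2 \cdot 15 \left(-3 + \left(-3\right)^{2}\right)\right)^{2} = \left(-7 + 2 \cdot 15 \left(-3 + 9\right)\right)^{2} = \left(-7 + 2 \cdot 15 \cdot 6\right)^{2} = \left(-7 + 180\right)^{2} = 173^{2} = 29929$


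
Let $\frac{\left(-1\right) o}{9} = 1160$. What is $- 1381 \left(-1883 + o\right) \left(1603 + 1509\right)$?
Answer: $52960212056$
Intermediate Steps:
$o = -10440$ ($o = \left(-9\right) 1160 = -10440$)
$- 1381 \left(-1883 + o\right) \left(1603 + 1509\right) = - 1381 \left(-1883 - 10440\right) \left(1603 + 1509\right) = - 1381 \left(\left(-12323\right) 3112\right) = \left(-1381\right) \left(-38349176\right) = 52960212056$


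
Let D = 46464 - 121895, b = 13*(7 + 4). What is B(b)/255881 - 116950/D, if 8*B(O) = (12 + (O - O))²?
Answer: 29926640708/19301359711 ≈ 1.5505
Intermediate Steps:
b = 143 (b = 13*11 = 143)
B(O) = 18 (B(O) = (12 + (O - O))²/8 = (12 + 0)²/8 = (⅛)*12² = (⅛)*144 = 18)
D = -75431
B(b)/255881 - 116950/D = 18/255881 - 116950/(-75431) = 18*(1/255881) - 116950*(-1/75431) = 18/255881 + 116950/75431 = 29926640708/19301359711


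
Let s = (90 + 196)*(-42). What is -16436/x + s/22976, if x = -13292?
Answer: 13623127/19087312 ≈ 0.71373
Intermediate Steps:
s = -12012 (s = 286*(-42) = -12012)
-16436/x + s/22976 = -16436/(-13292) - 12012/22976 = -16436*(-1/13292) - 12012*1/22976 = 4109/3323 - 3003/5744 = 13623127/19087312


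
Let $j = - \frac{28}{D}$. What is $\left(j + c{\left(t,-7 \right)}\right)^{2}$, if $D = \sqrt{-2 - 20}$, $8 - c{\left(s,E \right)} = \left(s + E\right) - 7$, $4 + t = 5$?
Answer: $\frac{4459}{11} + \frac{588 i \sqrt{22}}{11} \approx 405.36 + 250.72 i$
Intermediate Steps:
$t = 1$ ($t = -4 + 5 = 1$)
$c{\left(s,E \right)} = 15 - E - s$ ($c{\left(s,E \right)} = 8 - \left(\left(s + E\right) - 7\right) = 8 - \left(\left(E + s\right) - 7\right) = 8 - \left(-7 + E + s\right) = 15 - E - s$)
$D = i \sqrt{22}$ ($D = \sqrt{-22} = i \sqrt{22} \approx 4.6904 i$)
$j = \frac{14 i \sqrt{22}}{11}$ ($j = - \frac{28}{i \sqrt{22}} = - 28 \left(- \frac{i \sqrt{22}}{22}\right) = \frac{14 i \sqrt{22}}{11} \approx 5.9696 i$)
$\left(j + c{\left(t,-7 \right)}\right)^{2} = \left(\frac{14 i \sqrt{22}}{11} - -21\right)^{2} = \left(\frac{14 i \sqrt{22}}{11} + \left(15 + 7 - 1\right)\right)^{2} = \left(\frac{14 i \sqrt{22}}{11} + 21\right)^{2} = \left(21 + \frac{14 i \sqrt{22}}{11}\right)^{2}$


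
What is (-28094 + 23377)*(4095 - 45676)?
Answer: 196137577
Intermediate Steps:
(-28094 + 23377)*(4095 - 45676) = -4717*(-41581) = 196137577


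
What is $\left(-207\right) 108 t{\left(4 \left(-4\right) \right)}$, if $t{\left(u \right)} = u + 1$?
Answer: $335340$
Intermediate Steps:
$t{\left(u \right)} = 1 + u$
$\left(-207\right) 108 t{\left(4 \left(-4\right) \right)} = \left(-207\right) 108 \left(1 + 4 \left(-4\right)\right) = - 22356 \left(1 - 16\right) = \left(-22356\right) \left(-15\right) = 335340$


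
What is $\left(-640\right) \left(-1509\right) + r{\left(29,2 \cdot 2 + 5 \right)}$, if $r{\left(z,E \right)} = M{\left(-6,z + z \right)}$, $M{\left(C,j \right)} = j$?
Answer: $965818$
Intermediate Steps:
$r{\left(z,E \right)} = 2 z$ ($r{\left(z,E \right)} = z + z = 2 z$)
$\left(-640\right) \left(-1509\right) + r{\left(29,2 \cdot 2 + 5 \right)} = \left(-640\right) \left(-1509\right) + 2 \cdot 29 = 965760 + 58 = 965818$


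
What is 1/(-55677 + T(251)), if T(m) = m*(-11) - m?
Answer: -1/58689 ≈ -1.7039e-5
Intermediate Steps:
T(m) = -12*m (T(m) = -11*m - m = -12*m)
1/(-55677 + T(251)) = 1/(-55677 - 12*251) = 1/(-55677 - 3012) = 1/(-58689) = -1/58689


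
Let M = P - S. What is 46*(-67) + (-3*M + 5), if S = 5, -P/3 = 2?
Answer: -3044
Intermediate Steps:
P = -6 (P = -3*2 = -6)
M = -11 (M = -6 - 1*5 = -6 - 5 = -11)
46*(-67) + (-3*M + 5) = 46*(-67) + (-3*(-11) + 5) = -3082 + (33 + 5) = -3082 + 38 = -3044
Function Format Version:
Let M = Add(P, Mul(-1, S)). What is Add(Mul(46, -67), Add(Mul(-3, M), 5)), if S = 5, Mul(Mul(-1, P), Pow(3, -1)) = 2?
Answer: -3044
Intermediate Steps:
P = -6 (P = Mul(-3, 2) = -6)
M = -11 (M = Add(-6, Mul(-1, 5)) = Add(-6, -5) = -11)
Add(Mul(46, -67), Add(Mul(-3, M), 5)) = Add(Mul(46, -67), Add(Mul(-3, -11), 5)) = Add(-3082, Add(33, 5)) = Add(-3082, 38) = -3044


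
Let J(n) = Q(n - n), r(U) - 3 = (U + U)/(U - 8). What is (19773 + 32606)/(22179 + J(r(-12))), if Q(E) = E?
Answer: 52379/22179 ≈ 2.3616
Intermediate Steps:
r(U) = 3 + 2*U/(-8 + U) (r(U) = 3 + (U + U)/(U - 8) = 3 + (2*U)/(-8 + U) = 3 + 2*U/(-8 + U))
J(n) = 0 (J(n) = n - n = 0)
(19773 + 32606)/(22179 + J(r(-12))) = (19773 + 32606)/(22179 + 0) = 52379/22179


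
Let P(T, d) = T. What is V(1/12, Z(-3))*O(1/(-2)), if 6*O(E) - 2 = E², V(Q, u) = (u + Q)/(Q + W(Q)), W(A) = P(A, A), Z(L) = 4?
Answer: 147/16 ≈ 9.1875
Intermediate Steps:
W(A) = A
V(Q, u) = (Q + u)/(2*Q) (V(Q, u) = (u + Q)/(Q + Q) = (Q + u)/((2*Q)) = (Q + u)*(1/(2*Q)) = (Q + u)/(2*Q))
O(E) = ⅓ + E²/6
V(1/12, Z(-3))*O(1/(-2)) = ((1/12 + 4)/(2*(1/12)))*(⅓ + (1/(-2))²/6) = ((1/12 + 4)/(2*(1/12)))*(⅓ + (-½)²/6) = ((½)*12*(49/12))*(⅓ + (⅙)*(¼)) = 49*(⅓ + 1/24)/2 = (49/2)*(3/8) = 147/16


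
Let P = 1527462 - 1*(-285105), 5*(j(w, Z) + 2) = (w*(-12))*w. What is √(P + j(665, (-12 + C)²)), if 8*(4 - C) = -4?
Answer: 5*√30049 ≈ 866.73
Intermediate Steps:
C = 9/2 (C = 4 - ⅛*(-4) = 4 + ½ = 9/2 ≈ 4.5000)
j(w, Z) = -2 - 12*w²/5 (j(w, Z) = -2 + ((w*(-12))*w)/5 = -2 + ((-12*w)*w)/5 = -2 + (-12*w²)/5 = -2 - 12*w²/5)
P = 1812567 (P = 1527462 + 285105 = 1812567)
√(P + j(665, (-12 + C)²)) = √(1812567 + (-2 - 12/5*665²)) = √(1812567 + (-2 - 12/5*442225)) = √(1812567 + (-2 - 1061340)) = √(1812567 - 1061342) = √751225 = 5*√30049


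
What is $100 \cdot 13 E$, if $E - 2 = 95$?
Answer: $126100$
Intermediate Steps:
$E = 97$ ($E = 2 + 95 = 97$)
$100 \cdot 13 E = 100 \cdot 13 \cdot 97 = 1300 \cdot 97 = 126100$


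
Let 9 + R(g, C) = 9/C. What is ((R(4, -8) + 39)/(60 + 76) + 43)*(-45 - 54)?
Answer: -4654485/1088 ≈ -4278.0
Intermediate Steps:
R(g, C) = -9 + 9/C
((R(4, -8) + 39)/(60 + 76) + 43)*(-45 - 54) = (((-9 + 9/(-8)) + 39)/(60 + 76) + 43)*(-45 - 54) = (((-9 + 9*(-⅛)) + 39)/136 + 43)*(-99) = (((-9 - 9/8) + 39)*(1/136) + 43)*(-99) = ((-81/8 + 39)*(1/136) + 43)*(-99) = ((231/8)*(1/136) + 43)*(-99) = (231/1088 + 43)*(-99) = (47015/1088)*(-99) = -4654485/1088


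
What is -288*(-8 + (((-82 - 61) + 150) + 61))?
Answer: -17280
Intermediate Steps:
-288*(-8 + (((-82 - 61) + 150) + 61)) = -288*(-8 + ((-143 + 150) + 61)) = -288*(-8 + (7 + 61)) = -288*(-8 + 68) = -288*60 = -17280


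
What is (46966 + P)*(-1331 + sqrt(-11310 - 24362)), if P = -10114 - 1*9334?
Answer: -36626458 + 385252*I*sqrt(182) ≈ -3.6626e+7 + 5.1973e+6*I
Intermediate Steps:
P = -19448 (P = -10114 - 9334 = -19448)
(46966 + P)*(-1331 + sqrt(-11310 - 24362)) = (46966 - 19448)*(-1331 + sqrt(-11310 - 24362)) = 27518*(-1331 + sqrt(-35672)) = 27518*(-1331 + 14*I*sqrt(182)) = -36626458 + 385252*I*sqrt(182)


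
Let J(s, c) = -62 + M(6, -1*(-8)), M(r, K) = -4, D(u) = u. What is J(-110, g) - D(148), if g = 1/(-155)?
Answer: -214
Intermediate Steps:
g = -1/155 ≈ -0.0064516
J(s, c) = -66 (J(s, c) = -62 - 4 = -66)
J(-110, g) - D(148) = -66 - 1*148 = -66 - 148 = -214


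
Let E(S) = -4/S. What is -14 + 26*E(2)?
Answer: -66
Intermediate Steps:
-14 + 26*E(2) = -14 + 26*(-4/2) = -14 + 26*(-4*1/2) = -14 + 26*(-2) = -14 - 52 = -66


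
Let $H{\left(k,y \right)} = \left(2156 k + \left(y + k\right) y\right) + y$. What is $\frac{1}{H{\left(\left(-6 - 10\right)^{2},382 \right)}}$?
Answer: $\frac{1}{796034} \approx 1.2562 \cdot 10^{-6}$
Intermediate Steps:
$H{\left(k,y \right)} = y + 2156 k + y \left(k + y\right)$ ($H{\left(k,y \right)} = \left(2156 k + \left(k + y\right) y\right) + y = \left(2156 k + y \left(k + y\right)\right) + y = y + 2156 k + y \left(k + y\right)$)
$\frac{1}{H{\left(\left(-6 - 10\right)^{2},382 \right)}} = \frac{1}{382 + 382^{2} + 2156 \left(-6 - 10\right)^{2} + \left(-6 - 10\right)^{2} \cdot 382} = \frac{1}{382 + 145924 + 2156 \left(-16\right)^{2} + \left(-16\right)^{2} \cdot 382} = \frac{1}{382 + 145924 + 2156 \cdot 256 + 256 \cdot 382} = \frac{1}{382 + 145924 + 551936 + 97792} = \frac{1}{796034}$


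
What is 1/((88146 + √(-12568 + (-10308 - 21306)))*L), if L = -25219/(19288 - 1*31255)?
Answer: 527421591/97972807609031 - 11967*I*√44182/195945615218062 ≈ 5.3834e-6 - 1.2837e-8*I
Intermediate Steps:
L = 25219/11967 (L = -25219/(19288 - 31255) = -25219/(-11967) = -25219*(-1/11967) = 25219/11967 ≈ 2.1074)
1/((88146 + √(-12568 + (-10308 - 21306)))*L) = 1/((88146 + √(-12568 + (-10308 - 21306)))*(25219/11967)) = (11967/25219)/(88146 + √(-12568 - 31614)) = (11967/25219)/(88146 + √(-44182)) = (11967/25219)/(88146 + I*√44182) = 11967/(25219*(88146 + I*√44182))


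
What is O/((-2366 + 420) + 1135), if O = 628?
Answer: -628/811 ≈ -0.77435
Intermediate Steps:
O/((-2366 + 420) + 1135) = 628/((-2366 + 420) + 1135) = 628/(-1946 + 1135) = 628/(-811) = 628*(-1/811) = -628/811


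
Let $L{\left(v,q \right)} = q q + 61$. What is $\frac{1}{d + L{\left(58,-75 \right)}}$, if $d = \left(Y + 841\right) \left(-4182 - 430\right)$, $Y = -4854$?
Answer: $\frac{1}{18513642} \approx 5.4014 \cdot 10^{-8}$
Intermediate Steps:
$L{\left(v,q \right)} = 61 + q^{2}$ ($L{\left(v,q \right)} = q^{2} + 61 = 61 + q^{2}$)
$d = 18507956$ ($d = \left(-4854 + 841\right) \left(-4182 - 430\right) = \left(-4013\right) \left(-4612\right) = 18507956$)
$\frac{1}{d + L{\left(58,-75 \right)}} = \frac{1}{18507956 + \left(61 + \left(-75\right)^{2}\right)} = \frac{1}{18507956 + \left(61 + 5625\right)} = \frac{1}{18507956 + 5686} = \frac{1}{18513642}$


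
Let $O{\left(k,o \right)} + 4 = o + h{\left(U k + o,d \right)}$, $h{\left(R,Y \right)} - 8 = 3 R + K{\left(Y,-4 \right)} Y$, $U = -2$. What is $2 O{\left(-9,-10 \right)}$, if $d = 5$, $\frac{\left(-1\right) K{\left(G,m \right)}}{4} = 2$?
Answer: $-44$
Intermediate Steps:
$K{\left(G,m \right)} = -8$ ($K{\left(G,m \right)} = \left(-4\right) 2 = -8$)
$h{\left(R,Y \right)} = 8 - 8 Y + 3 R$ ($h{\left(R,Y \right)} = 8 + \left(3 R - 8 Y\right) = 8 + \left(- 8 Y + 3 R\right) = 8 - 8 Y + 3 R$)
$O{\left(k,o \right)} = -36 - 6 k + 4 o$ ($O{\left(k,o \right)} = -4 + \left(o + \left(8 - 40 + 3 \left(- 2 k + o\right)\right)\right) = -4 + \left(o + \left(8 - 40 + 3 \left(o - 2 k\right)\right)\right) = -4 - \left(32 - 4 o + 6 k\right) = -36 - 6 k + 4 o$)
$2 O{\left(-9,-10 \right)} = 2 \left(-36 - -54 + 4 \left(-10\right)\right) = 2 \left(-36 + 54 - 40\right) = 2 \left(-22\right) = -44$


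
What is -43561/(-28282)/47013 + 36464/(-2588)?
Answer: -12120802923289/860265217902 ≈ -14.090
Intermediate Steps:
-43561/(-28282)/47013 + 36464/(-2588) = -43561*(-1/28282)*(1/47013) + 36464*(-1/2588) = (43561/28282)*(1/47013) - 9116/647 = 43561/1329621666 - 9116/647 = -12120802923289/860265217902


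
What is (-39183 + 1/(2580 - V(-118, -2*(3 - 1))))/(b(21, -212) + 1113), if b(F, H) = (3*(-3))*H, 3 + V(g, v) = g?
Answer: -105833282/8159721 ≈ -12.970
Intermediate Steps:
V(g, v) = -3 + g
b(F, H) = -9*H
(-39183 + 1/(2580 - V(-118, -2*(3 - 1))))/(b(21, -212) + 1113) = (-39183 + 1/(2580 - (-3 - 118)))/(-9*(-212) + 1113) = (-39183 + 1/(2580 - 1*(-121)))/(1908 + 1113) = (-39183 + 1/(2580 + 121))/3021 = (-39183 + 1/2701)*(1/3021) = -105833282/2701*1/3021 = -105833282/8159721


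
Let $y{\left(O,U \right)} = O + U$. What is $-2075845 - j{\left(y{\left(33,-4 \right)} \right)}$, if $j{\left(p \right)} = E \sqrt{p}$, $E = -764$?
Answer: $-2075845 + 764 \sqrt{29} \approx -2.0717 \cdot 10^{6}$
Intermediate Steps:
$j{\left(p \right)} = - 764 \sqrt{p}$
$-2075845 - j{\left(y{\left(33,-4 \right)} \right)} = -2075845 - - 764 \sqrt{33 - 4} = -2075845 - - 764 \sqrt{29} = -2075845 + 764 \sqrt{29}$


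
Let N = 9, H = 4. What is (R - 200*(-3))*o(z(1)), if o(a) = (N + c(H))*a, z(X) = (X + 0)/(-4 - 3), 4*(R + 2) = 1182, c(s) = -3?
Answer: -5361/7 ≈ -765.86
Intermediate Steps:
R = 587/2 (R = -2 + (¼)*1182 = -2 + 591/2 = 587/2 ≈ 293.50)
z(X) = -X/7 (z(X) = X/(-7) = X*(-⅐) = -X/7)
o(a) = 6*a (o(a) = (9 - 3)*a = 6*a)
(R - 200*(-3))*o(z(1)) = (587/2 - 200*(-3))*(6*(-⅐*1)) = (587/2 + 600)*(6*(-⅐)) = (1787/2)*(-6/7) = -5361/7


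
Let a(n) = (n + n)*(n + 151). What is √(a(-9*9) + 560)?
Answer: 14*I*√55 ≈ 103.83*I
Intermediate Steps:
a(n) = 2*n*(151 + n) (a(n) = (2*n)*(151 + n) = 2*n*(151 + n))
√(a(-9*9) + 560) = √(2*(-9*9)*(151 - 9*9) + 560) = √(2*(-81)*(151 - 81) + 560) = √(2*(-81)*70 + 560) = √(-11340 + 560) = √(-10780) = 14*I*√55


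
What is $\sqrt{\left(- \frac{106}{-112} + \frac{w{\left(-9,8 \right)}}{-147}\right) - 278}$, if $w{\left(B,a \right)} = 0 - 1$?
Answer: $\frac{i \sqrt{1954842}}{84} \approx 16.645 i$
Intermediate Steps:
$w{\left(B,a \right)} = -1$
$\sqrt{\left(- \frac{106}{-112} + \frac{w{\left(-9,8 \right)}}{-147}\right) - 278} = \sqrt{\left(- \frac{106}{-112} - \frac{1}{-147}\right) - 278} = \sqrt{\left(\left(-106\right) \left(- \frac{1}{112}\right) - - \frac{1}{147}\right) - 278} = \sqrt{\left(\frac{53}{56} + \frac{1}{147}\right) - 278} = \sqrt{\frac{1121}{1176} - 278} = \sqrt{- \frac{325807}{1176}} = \frac{i \sqrt{1954842}}{84}$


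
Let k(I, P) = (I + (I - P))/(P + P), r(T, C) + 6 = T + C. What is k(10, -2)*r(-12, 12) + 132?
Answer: 165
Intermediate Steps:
r(T, C) = -6 + C + T (r(T, C) = -6 + (T + C) = -6 + (C + T) = -6 + C + T)
k(I, P) = (-P + 2*I)/(2*P) (k(I, P) = (-P + 2*I)/((2*P)) = (-P + 2*I)*(1/(2*P)) = (-P + 2*I)/(2*P))
k(10, -2)*r(-12, 12) + 132 = ((10 - ½*(-2))/(-2))*(-6 + 12 - 12) + 132 = -(10 + 1)/2*(-6) + 132 = -½*11*(-6) + 132 = -11/2*(-6) + 132 = 33 + 132 = 165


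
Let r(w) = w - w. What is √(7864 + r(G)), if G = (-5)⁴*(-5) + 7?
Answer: 2*√1966 ≈ 88.679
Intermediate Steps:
G = -3118 (G = 625*(-5) + 7 = -3125 + 7 = -3118)
r(w) = 0
√(7864 + r(G)) = √(7864 + 0) = √7864 = 2*√1966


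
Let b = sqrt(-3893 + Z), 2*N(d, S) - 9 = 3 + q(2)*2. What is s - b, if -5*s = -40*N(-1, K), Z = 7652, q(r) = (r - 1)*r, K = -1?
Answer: 64 - sqrt(3759) ≈ 2.6893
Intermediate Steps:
q(r) = r*(-1 + r) (q(r) = (-1 + r)*r = r*(-1 + r))
N(d, S) = 8 (N(d, S) = 9/2 + (3 + (2*(-1 + 2))*2)/2 = 9/2 + (3 + (2*1)*2)/2 = 9/2 + (3 + 2*2)/2 = 9/2 + (3 + 4)/2 = 9/2 + (1/2)*7 = 9/2 + 7/2 = 8)
s = 64 (s = -(-8)*8 = -1/5*(-320) = 64)
b = sqrt(3759) (b = sqrt(-3893 + 7652) = sqrt(3759) ≈ 61.311)
s - b = 64 - sqrt(3759)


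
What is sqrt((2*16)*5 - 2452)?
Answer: 2*I*sqrt(573) ≈ 47.875*I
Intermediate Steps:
sqrt((2*16)*5 - 2452) = sqrt(32*5 - 2452) = sqrt(160 - 2452) = sqrt(-2292) = 2*I*sqrt(573)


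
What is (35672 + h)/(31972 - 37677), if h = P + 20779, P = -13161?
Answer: -8658/1141 ≈ -7.5881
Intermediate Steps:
h = 7618 (h = -13161 + 20779 = 7618)
(35672 + h)/(31972 - 37677) = (35672 + 7618)/(31972 - 37677) = 43290/(-5705) = 43290*(-1/5705) = -8658/1141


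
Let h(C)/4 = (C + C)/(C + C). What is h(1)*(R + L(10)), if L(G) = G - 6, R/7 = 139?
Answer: 3908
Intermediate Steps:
h(C) = 4 (h(C) = 4*((C + C)/(C + C)) = 4*((2*C)/((2*C))) = 4*((2*C)*(1/(2*C))) = 4*1 = 4)
R = 973 (R = 7*139 = 973)
L(G) = -6 + G
h(1)*(R + L(10)) = 4*(973 + (-6 + 10)) = 4*(973 + 4) = 4*977 = 3908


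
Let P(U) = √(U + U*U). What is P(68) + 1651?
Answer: 1651 + 2*√1173 ≈ 1719.5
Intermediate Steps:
P(U) = √(U + U²)
P(68) + 1651 = √(68*(1 + 68)) + 1651 = √(68*69) + 1651 = √4692 + 1651 = 2*√1173 + 1651 = 1651 + 2*√1173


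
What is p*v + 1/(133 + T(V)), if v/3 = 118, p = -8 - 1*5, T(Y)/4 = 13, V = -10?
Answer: -851369/185 ≈ -4602.0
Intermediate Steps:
T(Y) = 52 (T(Y) = 4*13 = 52)
p = -13 (p = -8 - 5 = -13)
v = 354 (v = 3*118 = 354)
p*v + 1/(133 + T(V)) = -13*354 + 1/(133 + 52) = -4602 + 1/185 = -851369/185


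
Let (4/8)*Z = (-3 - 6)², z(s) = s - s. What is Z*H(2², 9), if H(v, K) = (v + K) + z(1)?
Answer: 2106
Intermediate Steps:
z(s) = 0
H(v, K) = K + v (H(v, K) = (v + K) + 0 = (K + v) + 0 = K + v)
Z = 162 (Z = 2*(-3 - 6)² = 2*(-9)² = 2*81 = 162)
Z*H(2², 9) = 162*(9 + 2²) = 162*(9 + 4) = 162*13 = 2106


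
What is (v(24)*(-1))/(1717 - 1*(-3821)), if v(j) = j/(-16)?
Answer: 1/3692 ≈ 0.00027086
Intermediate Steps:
v(j) = -j/16 (v(j) = j*(-1/16) = -j/16)
(v(24)*(-1))/(1717 - 1*(-3821)) = (-1/16*24*(-1))/(1717 - 1*(-3821)) = (-3/2*(-1))/(1717 + 3821) = (3/2)/5538 = (3/2)*(1/5538) = 1/3692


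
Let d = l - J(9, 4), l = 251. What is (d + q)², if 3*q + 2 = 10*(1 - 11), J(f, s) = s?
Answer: 45369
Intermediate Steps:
q = -34 (q = -⅔ + (10*(1 - 11))/3 = -⅔ + (10*(-10))/3 = -⅔ + (⅓)*(-100) = -⅔ - 100/3 = -34)
d = 247 (d = 251 - 1*4 = 251 - 4 = 247)
(d + q)² = (247 - 34)² = 213² = 45369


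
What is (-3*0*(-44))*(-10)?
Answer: 0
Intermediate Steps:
(-3*0*(-44))*(-10) = (0*(-44))*(-10) = 0*(-10) = 0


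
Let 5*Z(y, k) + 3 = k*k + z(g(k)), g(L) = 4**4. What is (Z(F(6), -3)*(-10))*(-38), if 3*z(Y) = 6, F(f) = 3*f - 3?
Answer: 608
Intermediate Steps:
g(L) = 256
F(f) = -3 + 3*f
z(Y) = 2 (z(Y) = (1/3)*6 = 2)
Z(y, k) = -1/5 + k**2/5 (Z(y, k) = -3/5 + (k*k + 2)/5 = -3/5 + (k**2 + 2)/5 = -3/5 + (2 + k**2)/5 = -3/5 + (2/5 + k**2/5) = -1/5 + k**2/5)
(Z(F(6), -3)*(-10))*(-38) = ((-1/5 + (1/5)*(-3)**2)*(-10))*(-38) = ((-1/5 + (1/5)*9)*(-10))*(-38) = ((-1/5 + 9/5)*(-10))*(-38) = ((8/5)*(-10))*(-38) = -16*(-38) = 608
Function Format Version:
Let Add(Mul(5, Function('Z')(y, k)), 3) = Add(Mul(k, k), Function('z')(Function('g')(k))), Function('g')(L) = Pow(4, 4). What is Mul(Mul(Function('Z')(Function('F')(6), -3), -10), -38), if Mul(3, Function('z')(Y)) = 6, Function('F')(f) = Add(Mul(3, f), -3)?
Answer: 608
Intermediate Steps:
Function('g')(L) = 256
Function('F')(f) = Add(-3, Mul(3, f))
Function('z')(Y) = 2 (Function('z')(Y) = Mul(Rational(1, 3), 6) = 2)
Function('Z')(y, k) = Add(Rational(-1, 5), Mul(Rational(1, 5), Pow(k, 2))) (Function('Z')(y, k) = Add(Rational(-3, 5), Mul(Rational(1, 5), Add(Mul(k, k), 2))) = Add(Rational(-3, 5), Mul(Rational(1, 5), Add(Pow(k, 2), 2))) = Add(Rational(-3, 5), Mul(Rational(1, 5), Add(2, Pow(k, 2)))) = Add(Rational(-3, 5), Add(Rational(2, 5), Mul(Rational(1, 5), Pow(k, 2)))) = Add(Rational(-1, 5), Mul(Rational(1, 5), Pow(k, 2))))
Mul(Mul(Function('Z')(Function('F')(6), -3), -10), -38) = Mul(Mul(Add(Rational(-1, 5), Mul(Rational(1, 5), Pow(-3, 2))), -10), -38) = Mul(Mul(Add(Rational(-1, 5), Mul(Rational(1, 5), 9)), -10), -38) = Mul(Mul(Add(Rational(-1, 5), Rational(9, 5)), -10), -38) = Mul(Mul(Rational(8, 5), -10), -38) = Mul(-16, -38) = 608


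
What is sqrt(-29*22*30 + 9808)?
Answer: 2*I*sqrt(2333) ≈ 96.602*I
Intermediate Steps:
sqrt(-29*22*30 + 9808) = sqrt(-638*30 + 9808) = sqrt(-19140 + 9808) = sqrt(-9332) = 2*I*sqrt(2333)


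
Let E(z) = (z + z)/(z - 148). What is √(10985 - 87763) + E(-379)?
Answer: 758/527 + I*√76778 ≈ 1.4383 + 277.09*I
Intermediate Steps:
E(z) = 2*z/(-148 + z) (E(z) = (2*z)/(-148 + z) = 2*z/(-148 + z))
√(10985 - 87763) + E(-379) = √(10985 - 87763) + 2*(-379)/(-148 - 379) = √(-76778) + 2*(-379)/(-527) = I*√76778 + 2*(-379)*(-1/527) = I*√76778 + 758/527 = 758/527 + I*√76778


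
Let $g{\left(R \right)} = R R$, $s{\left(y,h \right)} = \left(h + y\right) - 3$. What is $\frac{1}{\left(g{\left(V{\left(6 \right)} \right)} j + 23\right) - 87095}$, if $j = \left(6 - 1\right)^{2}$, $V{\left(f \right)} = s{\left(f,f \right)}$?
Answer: $- \frac{1}{85047} \approx -1.1758 \cdot 10^{-5}$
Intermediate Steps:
$s{\left(y,h \right)} = -3 + h + y$
$V{\left(f \right)} = -3 + 2 f$ ($V{\left(f \right)} = -3 + f + f = -3 + 2 f$)
$j = 25$ ($j = 5^{2} = 25$)
$g{\left(R \right)} = R^{2}$
$\frac{1}{\left(g{\left(V{\left(6 \right)} \right)} j + 23\right) - 87095} = \frac{1}{\left(\left(-3 + 2 \cdot 6\right)^{2} \cdot 25 + 23\right) - 87095} = \frac{1}{\left(\left(-3 + 12\right)^{2} \cdot 25 + 23\right) - 87095} = \frac{1}{\left(9^{2} \cdot 25 + 23\right) - 87095} = \frac{1}{\left(81 \cdot 25 + 23\right) - 87095} = \frac{1}{\left(2025 + 23\right) - 87095} = \frac{1}{2048 - 87095} = \frac{1}{-85047} = - \frac{1}{85047}$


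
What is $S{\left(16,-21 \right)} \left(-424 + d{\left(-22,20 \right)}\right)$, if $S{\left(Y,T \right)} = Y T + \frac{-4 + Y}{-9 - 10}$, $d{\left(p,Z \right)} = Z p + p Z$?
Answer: $\frac{8340384}{19} \approx 4.3897 \cdot 10^{5}$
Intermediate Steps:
$d{\left(p,Z \right)} = 2 Z p$ ($d{\left(p,Z \right)} = Z p + Z p = 2 Z p$)
$S{\left(Y,T \right)} = \frac{4}{19} - \frac{Y}{19} + T Y$ ($S{\left(Y,T \right)} = T Y + \frac{-4 + Y}{-19} = T Y + \left(-4 + Y\right) \left(- \frac{1}{19}\right) = T Y - \left(- \frac{4}{19} + \frac{Y}{19}\right) = \frac{4}{19} - \frac{Y}{19} + T Y$)
$S{\left(16,-21 \right)} \left(-424 + d{\left(-22,20 \right)}\right) = \left(\frac{4}{19} - \frac{16}{19} - 336\right) \left(-424 + 2 \cdot 20 \left(-22\right)\right) = \left(\frac{4}{19} - \frac{16}{19} - 336\right) \left(-424 - 880\right) = \left(- \frac{6396}{19}\right) \left(-1304\right) = \frac{8340384}{19}$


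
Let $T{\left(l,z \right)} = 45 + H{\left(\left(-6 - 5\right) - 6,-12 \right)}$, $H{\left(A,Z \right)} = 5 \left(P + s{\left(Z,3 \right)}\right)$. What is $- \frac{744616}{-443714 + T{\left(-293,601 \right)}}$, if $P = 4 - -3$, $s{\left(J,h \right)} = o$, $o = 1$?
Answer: $\frac{744616}{443629} \approx 1.6785$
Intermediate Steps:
$s{\left(J,h \right)} = 1$
$P = 7$ ($P = 4 + 3 = 7$)
$H{\left(A,Z \right)} = 40$ ($H{\left(A,Z \right)} = 5 \left(7 + 1\right) = 5 \cdot 8 = 40$)
$T{\left(l,z \right)} = 85$ ($T{\left(l,z \right)} = 45 + 40 = 85$)
$- \frac{744616}{-443714 + T{\left(-293,601 \right)}} = - \frac{744616}{-443714 + 85} = - \frac{744616}{-443629} = \left(-744616\right) \left(- \frac{1}{443629}\right) = \frac{744616}{443629}$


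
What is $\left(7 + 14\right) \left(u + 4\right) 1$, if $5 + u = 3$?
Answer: $42$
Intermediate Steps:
$u = -2$ ($u = -5 + 3 = -2$)
$\left(7 + 14\right) \left(u + 4\right) 1 = \left(7 + 14\right) \left(-2 + 4\right) 1 = 21 \cdot 2 \cdot 1 = 21 \cdot 2 = 42$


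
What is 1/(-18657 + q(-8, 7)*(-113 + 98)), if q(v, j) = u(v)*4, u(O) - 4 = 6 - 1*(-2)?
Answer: -1/19377 ≈ -5.1608e-5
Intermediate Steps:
u(O) = 12 (u(O) = 4 + (6 - 1*(-2)) = 4 + (6 + 2) = 4 + 8 = 12)
q(v, j) = 48 (q(v, j) = 12*4 = 48)
1/(-18657 + q(-8, 7)*(-113 + 98)) = 1/(-18657 + 48*(-113 + 98)) = 1/(-18657 + 48*(-15)) = 1/(-18657 - 720) = 1/(-19377) = -1/19377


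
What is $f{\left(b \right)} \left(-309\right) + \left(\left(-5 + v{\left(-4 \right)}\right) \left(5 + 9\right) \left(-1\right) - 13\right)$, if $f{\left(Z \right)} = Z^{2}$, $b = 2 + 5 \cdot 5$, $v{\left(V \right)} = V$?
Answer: $-225148$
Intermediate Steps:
$b = 27$ ($b = 2 + 25 = 27$)
$f{\left(b \right)} \left(-309\right) + \left(\left(-5 + v{\left(-4 \right)}\right) \left(5 + 9\right) \left(-1\right) - 13\right) = 27^{2} \left(-309\right) - \left(13 - \left(-5 - 4\right) \left(5 + 9\right) \left(-1\right)\right) = 729 \left(-309\right) - \left(13 - \left(-9\right) 14 \left(-1\right)\right) = -225261 - -113 = -225261 + \left(126 - 13\right) = -225261 + 113 = -225148$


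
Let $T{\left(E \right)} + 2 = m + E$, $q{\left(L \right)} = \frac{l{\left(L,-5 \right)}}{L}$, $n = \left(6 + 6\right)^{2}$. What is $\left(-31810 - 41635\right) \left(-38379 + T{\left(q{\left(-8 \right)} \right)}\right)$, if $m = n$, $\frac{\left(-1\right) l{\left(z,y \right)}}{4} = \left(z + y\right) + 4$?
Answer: $\frac{5617293935}{2} \approx 2.8086 \cdot 10^{9}$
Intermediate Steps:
$n = 144$ ($n = 12^{2} = 144$)
$l{\left(z,y \right)} = -16 - 4 y - 4 z$ ($l{\left(z,y \right)} = - 4 \left(\left(z + y\right) + 4\right) = - 4 \left(\left(y + z\right) + 4\right) = - 4 \left(4 + y + z\right) = -16 - 4 y - 4 z$)
$m = 144$
$q{\left(L \right)} = \frac{4 - 4 L}{L}$ ($q{\left(L \right)} = \frac{-16 - -20 - 4 L}{L} = \frac{-16 + 20 - 4 L}{L} = \frac{4 - 4 L}{L}$)
$T{\left(E \right)} = 142 + E$ ($T{\left(E \right)} = -2 + \left(144 + E\right) = 142 + E$)
$\left(-31810 - 41635\right) \left(-38379 + T{\left(q{\left(-8 \right)} \right)}\right) = \left(-31810 - 41635\right) \left(-38379 + \left(142 - \left(4 - \frac{4}{-8}\right)\right)\right) = - 73445 \left(-38379 + \left(142 + \left(-4 + 4 \left(- \frac{1}{8}\right)\right)\right)\right) = - 73445 \left(-38379 + \left(142 - \frac{9}{2}\right)\right) = - 73445 \left(-38379 + \frac{275}{2}\right) = \left(-73445\right) \left(- \frac{76483}{2}\right) = \frac{5617293935}{2}$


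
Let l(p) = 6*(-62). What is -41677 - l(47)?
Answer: -41305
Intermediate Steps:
l(p) = -372
-41677 - l(47) = -41677 - 1*(-372) = -41677 + 372 = -41305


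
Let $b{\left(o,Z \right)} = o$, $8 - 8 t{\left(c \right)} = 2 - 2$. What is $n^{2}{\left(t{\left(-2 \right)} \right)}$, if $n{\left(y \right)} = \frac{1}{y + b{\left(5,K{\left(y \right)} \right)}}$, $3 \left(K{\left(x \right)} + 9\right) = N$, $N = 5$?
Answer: $\frac{1}{36} \approx 0.027778$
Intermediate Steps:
$K{\left(x \right)} = - \frac{22}{3}$ ($K{\left(x \right)} = -9 + \frac{1}{3} \cdot 5 = -9 + \frac{5}{3} = - \frac{22}{3}$)
$t{\left(c \right)} = 1$ ($t{\left(c \right)} = 1 - \frac{2 - 2}{8} = 1 - 0 = 1 + 0 = 1$)
$n{\left(y \right)} = \frac{1}{5 + y}$ ($n{\left(y \right)} = \frac{1}{y + 5} = \frac{1}{5 + y}$)
$n^{2}{\left(t{\left(-2 \right)} \right)} = \left(\frac{1}{5 + 1}\right)^{2} = \left(\frac{1}{6}\right)^{2} = \frac{1}{36}$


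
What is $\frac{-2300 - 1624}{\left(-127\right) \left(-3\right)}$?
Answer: $- \frac{1308}{127} \approx -10.299$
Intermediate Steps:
$\frac{-2300 - 1624}{\left(-127\right) \left(-3\right)} = - \frac{3924}{381} = \left(-3924\right) \frac{1}{381} = - \frac{1308}{127}$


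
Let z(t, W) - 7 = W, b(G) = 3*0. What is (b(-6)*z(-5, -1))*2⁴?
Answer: 0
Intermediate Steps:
b(G) = 0
z(t, W) = 7 + W
(b(-6)*z(-5, -1))*2⁴ = (0*(7 - 1))*2⁴ = (0*6)*16 = 0*16 = 0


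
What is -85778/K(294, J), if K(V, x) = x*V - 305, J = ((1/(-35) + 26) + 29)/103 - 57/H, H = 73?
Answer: 3224823910/14197861 ≈ 227.13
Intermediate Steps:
J = -65033/263165 (J = ((1/(-35) + 26) + 29)/103 - 57/73 = ((-1/35 + 26) + 29)*(1/103) - 57*1/73 = (909/35 + 29)*(1/103) - 57/73 = (1924/35)*(1/103) - 57/73 = 1924/3605 - 57/73 = -65033/263165 ≈ -0.24712)
K(V, x) = -305 + V*x (K(V, x) = V*x - 305 = -305 + V*x)
-85778/K(294, J) = -85778/(-305 + 294*(-65033/263165)) = -85778/(-305 - 2731386/37595) = -85778/(-14197861/37595) = -85778*(-37595/14197861) = 3224823910/14197861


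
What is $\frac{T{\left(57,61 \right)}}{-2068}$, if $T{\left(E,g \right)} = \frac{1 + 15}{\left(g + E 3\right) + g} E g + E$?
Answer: $- \frac{1539}{12892} \approx -0.11938$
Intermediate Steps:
$T{\left(E,g \right)} = E + \frac{16 E g}{2 g + 3 E}$ ($T{\left(E,g \right)} = \frac{16}{\left(g + 3 E\right) + g} E g + E = \frac{16}{2 g + 3 E} E g + E = \frac{16 E}{2 g + 3 E} g + E = \frac{16 E g}{2 g + 3 E} + E = E + \frac{16 E g}{2 g + 3 E}$)
$\frac{T{\left(57,61 \right)}}{-2068} = \frac{3 \cdot 57 \frac{1}{2 \cdot 61 + 3 \cdot 57} \left(57 + 6 \cdot 61\right)}{-2068} = 3 \cdot 57 \frac{1}{122 + 171} \left(57 + 366\right) \left(- \frac{1}{2068}\right) = 3 \cdot 57 \cdot \frac{1}{293} \cdot 423 \left(- \frac{1}{2068}\right) = \frac{72333}{293} \left(- \frac{1}{2068}\right) = - \frac{1539}{12892}$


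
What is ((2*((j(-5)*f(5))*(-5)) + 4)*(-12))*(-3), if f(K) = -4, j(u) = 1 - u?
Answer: 8784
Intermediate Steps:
((2*((j(-5)*f(5))*(-5)) + 4)*(-12))*(-3) = ((2*(((1 - 1*(-5))*(-4))*(-5)) + 4)*(-12))*(-3) = ((2*(((1 + 5)*(-4))*(-5)) + 4)*(-12))*(-3) = ((2*((6*(-4))*(-5)) + 4)*(-12))*(-3) = ((2*(-24*(-5)) + 4)*(-12))*(-3) = ((2*120 + 4)*(-12))*(-3) = ((240 + 4)*(-12))*(-3) = (244*(-12))*(-3) = -2928*(-3) = 8784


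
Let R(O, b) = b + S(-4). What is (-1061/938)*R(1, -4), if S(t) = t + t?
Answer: 6366/469 ≈ 13.574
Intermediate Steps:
S(t) = 2*t
R(O, b) = -8 + b (R(O, b) = b + 2*(-4) = b - 8 = -8 + b)
(-1061/938)*R(1, -4) = (-1061/938)*(-8 - 4) = -1061*1/938*(-12) = -1061/938*(-12) = 6366/469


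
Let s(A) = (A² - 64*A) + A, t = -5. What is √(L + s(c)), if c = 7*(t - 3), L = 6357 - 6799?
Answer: √6222 ≈ 78.880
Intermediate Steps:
L = -442
c = -56 (c = 7*(-5 - 3) = 7*(-8) = -56)
s(A) = A² - 63*A
√(L + s(c)) = √(-442 - 56*(-63 - 56)) = √(-442 - 56*(-119)) = √(-442 + 6664) = √6222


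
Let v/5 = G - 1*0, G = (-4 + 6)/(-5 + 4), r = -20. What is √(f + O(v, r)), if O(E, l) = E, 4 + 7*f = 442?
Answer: 4*√161/7 ≈ 7.2506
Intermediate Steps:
G = -2 (G = 2/(-1) = 2*(-1) = -2)
v = -10 (v = 5*(-2 - 1*0) = 5*(-2 + 0) = 5*(-2) = -10)
f = 438/7 (f = -4/7 + (⅐)*442 = -4/7 + 442/7 = 438/7 ≈ 62.571)
√(f + O(v, r)) = √(438/7 - 10) = √(368/7) = 4*√161/7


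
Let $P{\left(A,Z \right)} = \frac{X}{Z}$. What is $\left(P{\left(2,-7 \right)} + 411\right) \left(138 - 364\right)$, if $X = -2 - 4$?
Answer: $- \frac{651558}{7} \approx -93080.0$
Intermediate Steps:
$X = -6$
$P{\left(A,Z \right)} = - \frac{6}{Z}$
$\left(P{\left(2,-7 \right)} + 411\right) \left(138 - 364\right) = \left(- \frac{6}{-7} + 411\right) \left(138 - 364\right) = \left(\left(-6\right) \left(- \frac{1}{7}\right) + 411\right) \left(-226\right) = \left(\frac{6}{7} + 411\right) \left(-226\right) = \frac{2883}{7} \left(-226\right) = - \frac{651558}{7}$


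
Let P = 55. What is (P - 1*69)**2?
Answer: 196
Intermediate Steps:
(P - 1*69)**2 = (55 - 1*69)**2 = (55 - 69)**2 = (-14)**2 = 196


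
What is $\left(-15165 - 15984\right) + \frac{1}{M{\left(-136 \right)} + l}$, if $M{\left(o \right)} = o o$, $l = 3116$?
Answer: $- \frac{673192187}{21612} \approx -31149.0$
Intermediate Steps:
$M{\left(o \right)} = o^{2}$
$\left(-15165 - 15984\right) + \frac{1}{M{\left(-136 \right)} + l} = \left(-15165 - 15984\right) + \frac{1}{\left(-136\right)^{2} + 3116} = -31149 + \frac{1}{18496 + 3116} = -31149 + \frac{1}{21612} = - \frac{673192187}{21612}$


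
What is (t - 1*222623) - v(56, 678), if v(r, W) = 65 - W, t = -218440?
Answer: -440450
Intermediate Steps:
(t - 1*222623) - v(56, 678) = (-218440 - 1*222623) - (65 - 1*678) = (-218440 - 222623) - (65 - 678) = -441063 - 1*(-613) = -441063 + 613 = -440450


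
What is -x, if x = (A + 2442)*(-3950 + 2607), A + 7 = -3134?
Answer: -938757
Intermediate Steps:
A = -3141 (A = -7 - 3134 = -3141)
x = 938757 (x = (-3141 + 2442)*(-3950 + 2607) = -699*(-1343) = 938757)
-x = -1*938757 = -938757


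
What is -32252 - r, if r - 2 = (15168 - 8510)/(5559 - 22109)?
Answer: -266898521/8275 ≈ -32254.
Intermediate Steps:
r = 13221/8275 (r = 2 + (15168 - 8510)/(5559 - 22109) = 2 + 6658/(-16550) = 2 + 6658*(-1/16550) = 2 - 3329/8275 = 13221/8275 ≈ 1.5977)
-32252 - r = -32252 - 1*13221/8275 = -32252 - 13221/8275 = -266898521/8275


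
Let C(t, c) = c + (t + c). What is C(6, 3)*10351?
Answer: 124212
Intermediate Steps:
C(t, c) = t + 2*c (C(t, c) = c + (c + t) = t + 2*c)
C(6, 3)*10351 = (6 + 2*3)*10351 = (6 + 6)*10351 = 12*10351 = 124212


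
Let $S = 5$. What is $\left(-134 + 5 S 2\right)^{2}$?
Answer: $7056$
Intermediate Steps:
$\left(-134 + 5 S 2\right)^{2} = \left(-134 + 5 \cdot 5 \cdot 2\right)^{2} = \left(-134 + 25 \cdot 2\right)^{2} = \left(-134 + 50\right)^{2} = \left(-84\right)^{2} = 7056$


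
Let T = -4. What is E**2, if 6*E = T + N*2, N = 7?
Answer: 25/9 ≈ 2.7778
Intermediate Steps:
E = 5/3 (E = (-4 + 7*2)/6 = (-4 + 14)/6 = (1/6)*10 = 5/3 ≈ 1.6667)
E**2 = (5/3)**2 = 25/9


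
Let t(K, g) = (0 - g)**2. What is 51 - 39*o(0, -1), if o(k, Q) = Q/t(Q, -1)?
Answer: 90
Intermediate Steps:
t(K, g) = g**2 (t(K, g) = (-g)**2 = g**2)
o(k, Q) = Q (o(k, Q) = Q/((-1)**2) = Q/1 = Q*1 = Q)
51 - 39*o(0, -1) = 51 - 39*(-1) = 51 + 39 = 90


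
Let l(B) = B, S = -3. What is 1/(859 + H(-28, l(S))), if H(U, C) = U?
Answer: 1/831 ≈ 0.0012034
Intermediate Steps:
1/(859 + H(-28, l(S))) = 1/(859 - 28) = 1/831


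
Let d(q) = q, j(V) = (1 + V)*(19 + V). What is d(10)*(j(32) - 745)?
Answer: 9380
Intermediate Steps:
d(10)*(j(32) - 745) = 10*((19 + 32² + 20*32) - 745) = 10*((19 + 1024 + 640) - 745) = 10*(1683 - 745) = 10*938 = 9380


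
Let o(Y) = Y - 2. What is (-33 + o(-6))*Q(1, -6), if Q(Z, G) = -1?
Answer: 41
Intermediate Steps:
o(Y) = -2 + Y
(-33 + o(-6))*Q(1, -6) = (-33 + (-2 - 6))*(-1) = (-33 - 8)*(-1) = -41*(-1) = 41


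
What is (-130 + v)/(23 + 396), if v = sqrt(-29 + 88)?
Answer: -130/419 + sqrt(59)/419 ≈ -0.29193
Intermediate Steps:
v = sqrt(59) ≈ 7.6811
(-130 + v)/(23 + 396) = (-130 + sqrt(59))/(23 + 396) = (-130 + sqrt(59))/419 = (-130 + sqrt(59))*(1/419) = -130/419 + sqrt(59)/419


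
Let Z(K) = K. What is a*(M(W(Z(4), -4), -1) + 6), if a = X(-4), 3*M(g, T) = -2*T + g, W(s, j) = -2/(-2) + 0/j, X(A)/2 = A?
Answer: -56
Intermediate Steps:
X(A) = 2*A
W(s, j) = 1 (W(s, j) = -2*(-½) + 0 = 1 + 0 = 1)
M(g, T) = -2*T/3 + g/3 (M(g, T) = (-2*T + g)/3 = (g - 2*T)/3 = -2*T/3 + g/3)
a = -8 (a = 2*(-4) = -8)
a*(M(W(Z(4), -4), -1) + 6) = -8*((-⅔*(-1) + (⅓)*1) + 6) = -8*((⅔ + ⅓) + 6) = -8*(1 + 6) = -8*7 = -56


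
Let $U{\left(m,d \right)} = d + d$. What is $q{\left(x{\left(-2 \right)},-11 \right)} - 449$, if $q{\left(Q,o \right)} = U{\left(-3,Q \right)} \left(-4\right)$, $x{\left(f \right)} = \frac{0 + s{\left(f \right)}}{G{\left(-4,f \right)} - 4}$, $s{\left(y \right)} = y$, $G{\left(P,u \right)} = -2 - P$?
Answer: $-457$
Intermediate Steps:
$U{\left(m,d \right)} = 2 d$
$x{\left(f \right)} = - \frac{f}{2}$ ($x{\left(f \right)} = \frac{0 + f}{\left(-2 - -4\right) - 4} = \frac{f}{\left(-2 + 4\right) - 4} = \frac{f}{2 - 4} = \frac{f}{-2} = f \left(- \frac{1}{2}\right) = - \frac{f}{2}$)
$q{\left(Q,o \right)} = - 8 Q$ ($q{\left(Q,o \right)} = 2 Q \left(-4\right) = - 8 Q$)
$q{\left(x{\left(-2 \right)},-11 \right)} - 449 = - 8 \left(\left(- \frac{1}{2}\right) \left(-2\right)\right) - 449 = \left(-8\right) 1 - 449 = -8 - 449 = -457$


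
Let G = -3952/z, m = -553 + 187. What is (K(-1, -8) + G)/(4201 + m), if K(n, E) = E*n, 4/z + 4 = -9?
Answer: 12852/3835 ≈ 3.3512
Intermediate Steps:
z = -4/13 (z = 4/(-4 - 9) = 4/(-13) = 4*(-1/13) = -4/13 ≈ -0.30769)
m = -366
G = 12844 (G = -3952/(-4/13) = -3952*(-13/4) = 12844)
(K(-1, -8) + G)/(4201 + m) = (-8*(-1) + 12844)/(4201 - 366) = (8 + 12844)/3835 = 12852*(1/3835) = 12852/3835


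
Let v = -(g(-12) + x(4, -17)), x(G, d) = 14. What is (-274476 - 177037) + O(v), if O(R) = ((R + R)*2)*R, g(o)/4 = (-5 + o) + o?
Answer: -409897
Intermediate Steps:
g(o) = -20 + 8*o (g(o) = 4*((-5 + o) + o) = 4*(-5 + 2*o) = -20 + 8*o)
v = 102 (v = -((-20 + 8*(-12)) + 14) = -((-20 - 96) + 14) = -(-116 + 14) = -1*(-102) = 102)
O(R) = 4*R² (O(R) = ((2*R)*2)*R = (4*R)*R = 4*R²)
(-274476 - 177037) + O(v) = (-274476 - 177037) + 4*102² = -451513 + 4*10404 = -451513 + 41616 = -409897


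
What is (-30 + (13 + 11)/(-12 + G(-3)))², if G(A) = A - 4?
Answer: 352836/361 ≈ 977.38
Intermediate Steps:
G(A) = -4 + A
(-30 + (13 + 11)/(-12 + G(-3)))² = (-30 + (13 + 11)/(-12 + (-4 - 3)))² = (-30 + 24/(-12 - 7))² = (-30 + 24/(-19))² = (-30 + 24*(-1/19))² = (-30 - 24/19)² = (-594/19)² = 352836/361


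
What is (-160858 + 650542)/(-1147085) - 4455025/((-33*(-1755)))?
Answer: -1027730480197/13286685555 ≈ -77.350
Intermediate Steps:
(-160858 + 650542)/(-1147085) - 4455025/((-33*(-1755))) = 489684*(-1/1147085) - 4455025/57915 = -489684/1147085 - 4455025*1/57915 = -489684/1147085 - 891005/11583 = -1027730480197/13286685555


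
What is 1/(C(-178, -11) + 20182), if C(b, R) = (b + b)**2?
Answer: 1/146918 ≈ 6.8065e-6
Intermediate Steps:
C(b, R) = 4*b**2 (C(b, R) = (2*b)**2 = 4*b**2)
1/(C(-178, -11) + 20182) = 1/(4*(-178)**2 + 20182) = 1/(4*31684 + 20182) = 1/(126736 + 20182) = 1/146918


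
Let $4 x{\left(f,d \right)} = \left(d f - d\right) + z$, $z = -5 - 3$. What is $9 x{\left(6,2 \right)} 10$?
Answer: $45$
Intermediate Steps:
$z = -8$ ($z = -5 - 3 = -8$)
$x{\left(f,d \right)} = -2 - \frac{d}{4} + \frac{d f}{4}$ ($x{\left(f,d \right)} = \frac{\left(d f - d\right) - 8}{4} = \frac{\left(- d + d f\right) - 8}{4} = \frac{-8 - d + d f}{4} = -2 - \frac{d}{4} + \frac{d f}{4}$)
$9 x{\left(6,2 \right)} 10 = 9 \left(-2 - \frac{1}{2} + \frac{1}{4} \cdot 2 \cdot 6\right) 10 = 9 \left(-2 - \frac{1}{2} + 3\right) 10 = 9 \cdot \frac{1}{2} \cdot 10 = \frac{9}{2} \cdot 10 = 45$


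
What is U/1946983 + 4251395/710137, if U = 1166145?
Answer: 9105516503150/1382624666671 ≈ 6.5857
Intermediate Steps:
U/1946983 + 4251395/710137 = 1166145/1946983 + 4251395/710137 = 9105516503150/1382624666671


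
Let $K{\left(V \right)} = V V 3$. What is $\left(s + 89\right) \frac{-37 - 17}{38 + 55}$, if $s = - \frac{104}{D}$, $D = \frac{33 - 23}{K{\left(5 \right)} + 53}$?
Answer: $\frac{111798}{155} \approx 721.28$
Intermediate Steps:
$K{\left(V \right)} = 3 V^{2}$ ($K{\left(V \right)} = V^{2} \cdot 3 = 3 V^{2}$)
$D = \frac{5}{64}$ ($D = \frac{33 - 23}{3 \cdot 5^{2} + 53} = \frac{10}{3 \cdot 25 + 53} = \frac{10}{75 + 53} = \frac{10}{128} = 10 \cdot \frac{1}{128} = \frac{5}{64} \approx 0.078125$)
$s = - \frac{6656}{5}$ ($s = - \frac{104}{\frac{5}{64}} = \left(-104\right) \frac{64}{5} = - \frac{6656}{5} \approx -1331.2$)
$\left(s + 89\right) \frac{-37 - 17}{38 + 55} = \left(- \frac{6656}{5} + 89\right) \frac{-37 - 17}{38 + 55} = - \frac{6211 \left(- \frac{54}{93}\right)}{5} = - \frac{6211 \left(\left(-54\right) \frac{1}{93}\right)}{5} = \left(- \frac{6211}{5}\right) \left(- \frac{18}{31}\right) = \frac{111798}{155}$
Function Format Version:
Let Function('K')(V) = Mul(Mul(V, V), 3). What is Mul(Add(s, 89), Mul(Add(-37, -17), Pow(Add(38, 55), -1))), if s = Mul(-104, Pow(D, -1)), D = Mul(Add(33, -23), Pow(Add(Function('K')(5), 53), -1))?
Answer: Rational(111798, 155) ≈ 721.28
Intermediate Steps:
Function('K')(V) = Mul(3, Pow(V, 2)) (Function('K')(V) = Mul(Pow(V, 2), 3) = Mul(3, Pow(V, 2)))
D = Rational(5, 64) (D = Mul(Add(33, -23), Pow(Add(Mul(3, Pow(5, 2)), 53), -1)) = Mul(10, Pow(Add(Mul(3, 25), 53), -1)) = Mul(10, Pow(Add(75, 53), -1)) = Mul(10, Pow(128, -1)) = Mul(10, Rational(1, 128)) = Rational(5, 64) ≈ 0.078125)
s = Rational(-6656, 5) (s = Mul(-104, Pow(Rational(5, 64), -1)) = Mul(-104, Rational(64, 5)) = Rational(-6656, 5) ≈ -1331.2)
Mul(Add(s, 89), Mul(Add(-37, -17), Pow(Add(38, 55), -1))) = Mul(Add(Rational(-6656, 5), 89), Mul(Add(-37, -17), Pow(Add(38, 55), -1))) = Mul(Rational(-6211, 5), Mul(-54, Pow(93, -1))) = Mul(Rational(-6211, 5), Mul(-54, Rational(1, 93))) = Mul(Rational(-6211, 5), Rational(-18, 31)) = Rational(111798, 155)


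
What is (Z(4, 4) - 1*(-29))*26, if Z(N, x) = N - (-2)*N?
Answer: 1066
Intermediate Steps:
Z(N, x) = 3*N (Z(N, x) = N + 2*N = 3*N)
(Z(4, 4) - 1*(-29))*26 = (3*4 - 1*(-29))*26 = (12 + 29)*26 = 41*26 = 1066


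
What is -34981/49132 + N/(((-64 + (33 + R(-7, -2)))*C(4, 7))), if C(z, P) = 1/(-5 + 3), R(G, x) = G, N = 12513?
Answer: 614124077/933508 ≈ 657.87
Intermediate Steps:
C(z, P) = -½ (C(z, P) = 1/(-2) = -½)
-34981/49132 + N/(((-64 + (33 + R(-7, -2)))*C(4, 7))) = -34981/49132 + 12513/(((-64 + (33 - 7))*(-½))) = -34981*1/49132 + 12513/(((-64 + 26)*(-½))) = -34981/49132 + 12513/((-38*(-½))) = -34981/49132 + 12513/19 = 614124077/933508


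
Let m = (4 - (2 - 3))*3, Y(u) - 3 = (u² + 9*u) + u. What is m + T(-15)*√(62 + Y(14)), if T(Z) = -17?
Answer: 15 - 17*√401 ≈ -325.42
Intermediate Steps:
Y(u) = 3 + u² + 10*u (Y(u) = 3 + ((u² + 9*u) + u) = 3 + (u² + 10*u) = 3 + u² + 10*u)
m = 15 (m = (4 - 1*(-1))*3 = (4 + 1)*3 = 5*3 = 15)
m + T(-15)*√(62 + Y(14)) = 15 - 17*√(62 + (3 + 14² + 10*14)) = 15 - 17*√(62 + (3 + 196 + 140)) = 15 - 17*√(62 + 339) = 15 - 17*√401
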